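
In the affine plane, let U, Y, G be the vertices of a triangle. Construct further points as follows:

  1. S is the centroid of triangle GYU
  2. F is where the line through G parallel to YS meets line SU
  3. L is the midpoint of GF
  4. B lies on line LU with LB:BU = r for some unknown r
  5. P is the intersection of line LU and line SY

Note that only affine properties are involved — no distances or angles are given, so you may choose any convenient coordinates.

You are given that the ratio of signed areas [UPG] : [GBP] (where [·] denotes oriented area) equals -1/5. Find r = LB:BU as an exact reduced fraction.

Set U = (0, 0), Y = (1, 0), G = (0, 1); any affine frame gives the same invariant.
1. S is the centroid of triangle GYU ⇒ S = (1/3, 1/3)
2. F is where the line through G parallel to YS meets line SU ⇒ F = (2/3, 2/3)
3. L is the midpoint of GF ⇒ L = (1/3, 5/6)
4. With LB:BU = r, write λ = r/(r+1) so B = L + λ·(U−L); B is affine-linear in λ
5. P is the intersection of line LU and line SY ⇒ P = (1/6, 5/12)
Every point depending on B is an affine combination of B and λ-independent points, so each such coordinate is linear in λ; the λ² term in each signed area is a multiple of (U−L)×(U−L) = 0, so 2·[UPG] and 2·[GBP] are each linear in λ. Evaluating at λ=0 and λ=1:
  2·[UPG] = 1/6,   2·[GBP] = 1/3·λ − 1/6
So [UPG]:[GBP] = (1/6) / (1/3·λ − 1/6). Setting this equal to -1/5:
  1/6 = -1/5·(1/3·λ − 1/6)  ⇒  λ = -2
Then r = λ/(1−λ) = (-2)/(3) = -2/3. Check: with r = -2/3, B = (1, 5/2) and [UPG]:[GBP] = -1/5 as required.

r = -2/3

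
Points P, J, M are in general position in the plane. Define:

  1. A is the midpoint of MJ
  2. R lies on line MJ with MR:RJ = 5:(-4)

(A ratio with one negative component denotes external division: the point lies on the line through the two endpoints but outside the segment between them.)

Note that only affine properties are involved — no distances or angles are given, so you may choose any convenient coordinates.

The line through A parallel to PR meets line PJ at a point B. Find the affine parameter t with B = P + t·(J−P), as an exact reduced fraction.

Work in coordinates with P = (0, 0), J = (1, 0), M = (0, 1).
1. A is the midpoint of MJ ⇒ A = (1/2, 1/2)
2. R lies on line MJ with MR:RJ = 5:(-4) ⇒ R = (5, -4)
through A parallel to PR: direction (5, -4); meets PJ at B = (9/8, 0)
B = P + t·(J−P) with t = 9/8

t = 9/8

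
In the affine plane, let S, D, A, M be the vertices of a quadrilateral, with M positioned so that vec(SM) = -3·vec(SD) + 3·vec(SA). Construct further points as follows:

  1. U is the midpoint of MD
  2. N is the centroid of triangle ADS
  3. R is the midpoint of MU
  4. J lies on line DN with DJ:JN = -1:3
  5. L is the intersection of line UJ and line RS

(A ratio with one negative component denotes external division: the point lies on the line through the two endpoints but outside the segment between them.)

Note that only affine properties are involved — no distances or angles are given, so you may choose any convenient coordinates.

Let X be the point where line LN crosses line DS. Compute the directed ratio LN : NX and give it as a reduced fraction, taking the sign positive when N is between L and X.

LN:NX = 251/46

Choose coordinates S = (0, 0), D = (1, 0), A = (0, 1), M = (-3, 3).
1. U is the midpoint of MD ⇒ U = (-1, 3/2)
2. N is the centroid of triangle ADS ⇒ N = (1/3, 1/3)
3. R is the midpoint of MU ⇒ R = (-2, 9/4)
4. J lies on line DN with DJ:JN = -1:3 ⇒ J = (4/3, -1/6)
5. L is the intersection of line UJ and line RS ⇒ L = (-44/23, 99/46)
line LN meets DS at X = (187/251, 0)
N = L + t·(X−L) with t = 251/297, so LN:NX = 251/297:46/297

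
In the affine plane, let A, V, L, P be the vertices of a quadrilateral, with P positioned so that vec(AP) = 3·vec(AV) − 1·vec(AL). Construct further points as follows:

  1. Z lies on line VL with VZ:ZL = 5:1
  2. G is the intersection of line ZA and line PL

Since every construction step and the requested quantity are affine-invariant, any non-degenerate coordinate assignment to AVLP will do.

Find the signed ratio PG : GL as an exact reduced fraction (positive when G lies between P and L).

Choose coordinates A = (0, 0), V = (1, 0), L = (0, 1), P = (3, -1).
1. Z lies on line VL with VZ:ZL = 5:1 ⇒ Z = (1/6, 5/6)
2. G is the intersection of line ZA and line PL ⇒ G = (3/17, 15/17)
G = P + t·(L−P) with t = 16/17, so PG:GL = t:(1−t) = 16/17:1/17

PG:GL = 16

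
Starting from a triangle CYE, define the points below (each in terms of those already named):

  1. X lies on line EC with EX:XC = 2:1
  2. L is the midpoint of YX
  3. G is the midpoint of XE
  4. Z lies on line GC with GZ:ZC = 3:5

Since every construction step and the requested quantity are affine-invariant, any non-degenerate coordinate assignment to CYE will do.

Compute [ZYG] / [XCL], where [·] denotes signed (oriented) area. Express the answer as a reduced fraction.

Choose coordinates C = (0, 0), Y = (1, 0), E = (0, 1).
1. X lies on line EC with EX:XC = 2:1 ⇒ X = (0, 1/3)
2. L is the midpoint of YX ⇒ L = (1/2, 1/6)
3. G is the midpoint of XE ⇒ G = (0, 2/3)
4. Z lies on line GC with GZ:ZC = 3:5 ⇒ Z = (0, 5/12)
2·[ZYG] = 1/4, 2·[XCL] = 1/6
[ZYG]:[XCL] = 1/4:1/6 = 3/2

[ZYG]:[XCL] = 3/2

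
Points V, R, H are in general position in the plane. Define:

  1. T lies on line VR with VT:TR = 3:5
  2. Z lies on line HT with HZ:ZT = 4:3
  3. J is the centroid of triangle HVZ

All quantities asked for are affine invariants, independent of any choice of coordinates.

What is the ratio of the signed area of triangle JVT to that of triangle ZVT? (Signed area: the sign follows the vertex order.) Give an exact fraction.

[JVT]:[ZVT] = 10/9

Assign V = (0, 0), R = (1, 0), H = (0, 1) — the answer is frame-independent, so this choice is without loss of generality.
1. T lies on line VR with VT:TR = 3:5 ⇒ T = (3/8, 0)
2. Z lies on line HT with HZ:ZT = 4:3 ⇒ Z = (3/14, 3/7)
3. J is the centroid of triangle HVZ ⇒ J = (1/14, 10/21)
2·[JVT] = 5/28, 2·[ZVT] = 9/56
[JVT]:[ZVT] = 5/28:9/56 = 10/9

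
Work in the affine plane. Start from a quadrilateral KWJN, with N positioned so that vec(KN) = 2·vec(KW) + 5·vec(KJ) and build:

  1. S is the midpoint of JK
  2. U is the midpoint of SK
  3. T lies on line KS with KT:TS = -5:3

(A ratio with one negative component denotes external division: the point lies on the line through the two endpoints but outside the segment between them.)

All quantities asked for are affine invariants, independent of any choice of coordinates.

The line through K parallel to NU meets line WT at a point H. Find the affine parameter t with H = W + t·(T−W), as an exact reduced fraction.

t = 19/29

Assign K = (0, 0), W = (1, 0), J = (0, 1), N = (2, 5) — the answer is frame-independent, so this choice is without loss of generality.
1. S is the midpoint of JK ⇒ S = (0, 1/2)
2. U is the midpoint of SK ⇒ U = (0, 1/4)
3. T lies on line KS with KT:TS = -5:3 ⇒ T = (0, 5/4)
through K parallel to NU: direction (-2, -19/4); meets WT at H = (10/29, 95/116)
H = W + t·(T−W) with t = 19/29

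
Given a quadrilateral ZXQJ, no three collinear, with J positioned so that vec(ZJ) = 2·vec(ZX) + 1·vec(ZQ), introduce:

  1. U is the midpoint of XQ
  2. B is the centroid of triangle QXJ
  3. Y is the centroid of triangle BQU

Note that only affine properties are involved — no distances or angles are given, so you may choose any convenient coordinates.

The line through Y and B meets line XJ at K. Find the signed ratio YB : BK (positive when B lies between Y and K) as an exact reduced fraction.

YB:BK = 5/6

Assign Z = (0, 0), X = (1, 0), Q = (0, 1), J = (2, 1) — the answer is frame-independent, so this choice is without loss of generality.
1. U is the midpoint of XQ ⇒ U = (1/2, 1/2)
2. B is the centroid of triangle QXJ ⇒ B = (1, 2/3)
3. Y is the centroid of triangle BQU ⇒ Y = (1/2, 13/18)
line YB meets XJ at K = (8/5, 3/5)
B = Y + t·(K−Y) with t = 5/11, so YB:BK = 5/11:6/11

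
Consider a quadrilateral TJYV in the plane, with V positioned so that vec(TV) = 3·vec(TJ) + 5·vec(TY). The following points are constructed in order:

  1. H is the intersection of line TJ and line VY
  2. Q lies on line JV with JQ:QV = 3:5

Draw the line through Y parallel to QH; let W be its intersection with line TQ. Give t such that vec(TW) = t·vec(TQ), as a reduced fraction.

Set T = (0, 0), J = (1, 0), Y = (0, 1), V = (3, 5); any affine frame gives the same invariant.
1. H is the intersection of line TJ and line VY ⇒ H = (-3/4, 0)
2. Q lies on line JV with JQ:QV = 3:5 ⇒ Q = (7/4, 15/8)
through Y parallel to QH: direction (-5/2, -15/8); meets TQ at W = (28/9, 10/3)
W = T + t·(Q−T) with t = 16/9

t = 16/9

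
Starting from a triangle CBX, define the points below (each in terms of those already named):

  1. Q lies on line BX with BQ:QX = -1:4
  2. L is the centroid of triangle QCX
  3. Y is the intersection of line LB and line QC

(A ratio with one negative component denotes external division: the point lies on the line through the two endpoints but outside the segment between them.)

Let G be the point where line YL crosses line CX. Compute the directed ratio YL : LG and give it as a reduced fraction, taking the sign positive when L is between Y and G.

YL:LG = 5

Set C = (0, 0), B = (1, 0), X = (0, 1); any affine frame gives the same invariant.
1. Q lies on line BX with BQ:QX = -1:4 ⇒ Q = (4/3, -1/3)
2. L is the centroid of triangle QCX ⇒ L = (4/9, 2/9)
3. Y is the intersection of line LB and line QC ⇒ Y = (8/3, -2/3)
line YL meets CX at G = (0, 2/5)
L = Y + t·(G−Y) with t = 5/6, so YL:LG = 5/6:1/6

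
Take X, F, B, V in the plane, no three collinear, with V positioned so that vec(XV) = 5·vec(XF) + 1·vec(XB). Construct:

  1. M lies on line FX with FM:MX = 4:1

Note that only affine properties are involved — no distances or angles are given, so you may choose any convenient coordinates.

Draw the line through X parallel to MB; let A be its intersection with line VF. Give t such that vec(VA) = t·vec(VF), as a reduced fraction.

t = 26/21

Assign X = (0, 0), F = (1, 0), B = (0, 1), V = (5, 1) — the answer is frame-independent, so this choice is without loss of generality.
1. M lies on line FX with FM:MX = 4:1 ⇒ M = (1/5, 0)
through X parallel to MB: direction (-1/5, 1); meets VF at A = (1/21, -5/21)
A = V + t·(F−V) with t = 26/21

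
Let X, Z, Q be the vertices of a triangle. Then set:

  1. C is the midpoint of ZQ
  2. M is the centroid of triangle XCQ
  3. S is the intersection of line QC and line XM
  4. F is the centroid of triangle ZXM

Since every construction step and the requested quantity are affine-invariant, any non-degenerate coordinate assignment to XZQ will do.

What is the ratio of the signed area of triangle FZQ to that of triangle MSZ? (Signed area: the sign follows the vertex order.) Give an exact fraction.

[FZQ]:[MSZ] = -16/9

Choose coordinates X = (0, 0), Z = (1, 0), Q = (0, 1).
1. C is the midpoint of ZQ ⇒ C = (1/2, 1/2)
2. M is the centroid of triangle XCQ ⇒ M = (1/6, 1/2)
3. S is the intersection of line QC and line XM ⇒ S = (1/4, 3/4)
4. F is the centroid of triangle ZXM ⇒ F = (7/18, 1/6)
2·[FZQ] = 4/9, 2·[MSZ] = -1/4
[FZQ]:[MSZ] = 4/9:-1/4 = -16/9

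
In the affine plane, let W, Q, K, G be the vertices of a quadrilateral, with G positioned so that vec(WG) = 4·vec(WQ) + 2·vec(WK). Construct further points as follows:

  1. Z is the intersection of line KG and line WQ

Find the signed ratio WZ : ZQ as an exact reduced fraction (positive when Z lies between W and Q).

Set W = (0, 0), Q = (1, 0), K = (0, 1), G = (4, 2); any affine frame gives the same invariant.
1. Z is the intersection of line KG and line WQ ⇒ Z = (-4, 0)
Z = W + t·(Q−W) with t = -4, so WZ:ZQ = t:(1−t) = -4:5

WZ:ZQ = -4/5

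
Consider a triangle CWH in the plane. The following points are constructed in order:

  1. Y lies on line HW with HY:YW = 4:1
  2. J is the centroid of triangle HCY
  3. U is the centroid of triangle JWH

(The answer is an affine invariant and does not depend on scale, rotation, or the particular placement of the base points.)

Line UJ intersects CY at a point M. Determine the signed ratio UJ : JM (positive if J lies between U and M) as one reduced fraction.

Choose coordinates C = (0, 0), W = (1, 0), H = (0, 1).
1. Y lies on line HW with HY:YW = 4:1 ⇒ Y = (4/5, 1/5)
2. J is the centroid of triangle HCY ⇒ J = (4/15, 2/5)
3. U is the centroid of triangle JWH ⇒ U = (19/45, 7/15)
line UJ meets CY at M = (-8/5, -2/5)
J = U + t·(M−U) with t = 1/13, so UJ:JM = 1/13:12/13

UJ:JM = 1/12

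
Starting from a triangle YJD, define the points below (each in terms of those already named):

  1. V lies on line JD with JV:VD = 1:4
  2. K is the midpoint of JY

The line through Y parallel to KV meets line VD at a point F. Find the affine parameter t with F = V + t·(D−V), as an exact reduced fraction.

Work in coordinates with Y = (0, 0), J = (1, 0), D = (0, 1).
1. V lies on line JD with JV:VD = 1:4 ⇒ V = (4/5, 1/5)
2. K is the midpoint of JY ⇒ K = (1/2, 0)
through Y parallel to KV: direction (3/10, 1/5); meets VD at F = (3/5, 2/5)
F = V + t·(D−V) with t = 1/4

t = 1/4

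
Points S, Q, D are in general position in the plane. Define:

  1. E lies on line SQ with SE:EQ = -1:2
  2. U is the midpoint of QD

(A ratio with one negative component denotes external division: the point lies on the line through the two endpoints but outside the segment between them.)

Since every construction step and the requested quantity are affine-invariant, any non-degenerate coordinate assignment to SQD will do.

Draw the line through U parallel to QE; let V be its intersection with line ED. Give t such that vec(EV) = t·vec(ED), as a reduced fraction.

Set S = (0, 0), Q = (1, 0), D = (0, 1); any affine frame gives the same invariant.
1. E lies on line SQ with SE:EQ = -1:2 ⇒ E = (-1, 0)
2. U is the midpoint of QD ⇒ U = (1/2, 1/2)
through U parallel to QE: direction (-2, 0); meets ED at V = (-1/2, 1/2)
V = E + t·(D−E) with t = 1/2

t = 1/2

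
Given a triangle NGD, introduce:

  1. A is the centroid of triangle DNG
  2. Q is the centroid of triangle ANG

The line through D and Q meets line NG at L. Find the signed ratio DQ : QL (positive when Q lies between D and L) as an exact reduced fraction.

DQ:QL = 8

Assign N = (0, 0), G = (1, 0), D = (0, 1) — the answer is frame-independent, so this choice is without loss of generality.
1. A is the centroid of triangle DNG ⇒ A = (1/3, 1/3)
2. Q is the centroid of triangle ANG ⇒ Q = (4/9, 1/9)
line DQ meets NG at L = (1/2, 0)
Q = D + t·(L−D) with t = 8/9, so DQ:QL = 8/9:1/9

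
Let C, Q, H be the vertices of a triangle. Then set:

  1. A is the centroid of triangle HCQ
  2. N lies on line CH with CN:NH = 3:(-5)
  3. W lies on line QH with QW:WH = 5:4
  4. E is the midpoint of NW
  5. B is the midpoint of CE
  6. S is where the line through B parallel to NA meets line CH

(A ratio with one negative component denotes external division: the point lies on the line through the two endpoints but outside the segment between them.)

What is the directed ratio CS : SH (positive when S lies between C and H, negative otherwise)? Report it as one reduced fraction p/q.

CS:SH = -61/133

Choose coordinates C = (0, 0), Q = (1, 0), H = (0, 1).
1. A is the centroid of triangle HCQ ⇒ A = (1/3, 1/3)
2. N lies on line CH with CN:NH = 3:(-5) ⇒ N = (0, -3/2)
3. W lies on line QH with QW:WH = 5:4 ⇒ W = (4/9, 5/9)
4. E is the midpoint of NW ⇒ E = (2/9, -17/36)
5. B is the midpoint of CE ⇒ B = (1/9, -17/72)
6. S is where the line through B parallel to NA meets line CH ⇒ S = (0, -61/72)
S = C + t·(H−C) with t = -61/72, so CS:SH = t:(1−t) = -61/72:133/72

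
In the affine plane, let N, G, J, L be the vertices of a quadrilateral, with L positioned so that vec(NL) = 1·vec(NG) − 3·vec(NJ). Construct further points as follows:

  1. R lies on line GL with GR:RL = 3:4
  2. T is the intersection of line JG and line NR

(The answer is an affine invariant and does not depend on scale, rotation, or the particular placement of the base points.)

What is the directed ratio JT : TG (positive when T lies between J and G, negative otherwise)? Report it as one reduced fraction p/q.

JT:TG = -7/9

Work in coordinates with N = (0, 0), G = (1, 0), J = (0, 1), L = (1, -3).
1. R lies on line GL with GR:RL = 3:4 ⇒ R = (1, -9/7)
2. T is the intersection of line JG and line NR ⇒ T = (-7/2, 9/2)
T = J + t·(G−J) with t = -7/2, so JT:TG = t:(1−t) = -7/2:9/2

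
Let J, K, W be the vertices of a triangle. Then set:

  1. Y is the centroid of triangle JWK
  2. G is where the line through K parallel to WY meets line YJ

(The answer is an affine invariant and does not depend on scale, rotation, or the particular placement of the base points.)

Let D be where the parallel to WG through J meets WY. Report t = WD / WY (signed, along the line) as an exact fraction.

t = 2

Assign J = (0, 0), K = (1, 0), W = (0, 1) — the answer is frame-independent, so this choice is without loss of generality.
1. Y is the centroid of triangle JWK ⇒ Y = (1/3, 1/3)
2. G is where the line through K parallel to WY meets line YJ ⇒ G = (2/3, 2/3)
through J parallel to WG: direction (2/3, -1/3); meets WY at D = (2/3, -1/3)
D = W + t·(Y−W) with t = 2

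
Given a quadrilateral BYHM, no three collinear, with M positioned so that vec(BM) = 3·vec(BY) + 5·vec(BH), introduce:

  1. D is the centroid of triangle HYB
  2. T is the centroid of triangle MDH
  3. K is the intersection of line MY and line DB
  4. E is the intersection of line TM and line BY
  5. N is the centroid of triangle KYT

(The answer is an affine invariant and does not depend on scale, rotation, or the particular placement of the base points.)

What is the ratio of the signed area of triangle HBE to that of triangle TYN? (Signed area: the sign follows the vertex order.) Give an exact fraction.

[HBE]:[TYN] = -189/286

Work in coordinates with B = (0, 0), Y = (1, 0), H = (0, 1), M = (3, 5).
1. D is the centroid of triangle HYB ⇒ D = (1/3, 1/3)
2. T is the centroid of triangle MDH ⇒ T = (10/9, 19/9)
3. K is the intersection of line MY and line DB ⇒ K = (5/3, 5/3)
4. E is the intersection of line TM and line BY ⇒ E = (-7/26, 0)
5. N is the centroid of triangle KYT ⇒ N = (34/27, 34/27)
2·[HBE] = -7/26, 2·[TYN] = 11/27
[HBE]:[TYN] = -7/26:11/27 = -189/286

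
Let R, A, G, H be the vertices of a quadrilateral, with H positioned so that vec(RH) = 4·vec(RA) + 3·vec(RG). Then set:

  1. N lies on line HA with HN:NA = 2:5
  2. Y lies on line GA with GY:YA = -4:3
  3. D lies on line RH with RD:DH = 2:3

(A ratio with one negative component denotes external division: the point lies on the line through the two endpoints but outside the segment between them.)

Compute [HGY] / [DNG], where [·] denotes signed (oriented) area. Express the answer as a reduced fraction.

Assign R = (0, 0), A = (1, 0), G = (0, 1), H = (4, 3) — the answer is frame-independent, so this choice is without loss of generality.
1. N lies on line HA with HN:NA = 2:5 ⇒ N = (22/7, 15/7)
2. Y lies on line GA with GY:YA = -4:3 ⇒ Y = (4, -3)
3. D lies on line RH with RD:DH = 2:3 ⇒ D = (8/5, 6/5)
2·[HGY] = 24, 2·[DNG] = 6/5
[HGY]:[DNG] = 24:6/5 = 20

[HGY]:[DNG] = 20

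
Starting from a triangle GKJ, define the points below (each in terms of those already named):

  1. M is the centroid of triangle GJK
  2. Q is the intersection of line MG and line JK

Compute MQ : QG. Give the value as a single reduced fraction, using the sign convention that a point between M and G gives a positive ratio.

Assign G = (0, 0), K = (1, 0), J = (0, 1) — the answer is frame-independent, so this choice is without loss of generality.
1. M is the centroid of triangle GJK ⇒ M = (1/3, 1/3)
2. Q is the intersection of line MG and line JK ⇒ Q = (1/2, 1/2)
Q = M + t·(G−M) with t = -1/2, so MQ:QG = t:(1−t) = -1/2:3/2

MQ:QG = -1/3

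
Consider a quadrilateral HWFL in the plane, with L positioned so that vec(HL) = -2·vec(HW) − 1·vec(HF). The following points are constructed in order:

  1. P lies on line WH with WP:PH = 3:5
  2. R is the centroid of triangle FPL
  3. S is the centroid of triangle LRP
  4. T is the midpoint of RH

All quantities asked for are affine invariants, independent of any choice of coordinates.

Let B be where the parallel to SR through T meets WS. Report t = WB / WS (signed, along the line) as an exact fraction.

Set H = (0, 0), W = (1, 0), F = (0, 1), L = (-2, -1); any affine frame gives the same invariant.
1. P lies on line WH with WP:PH = 3:5 ⇒ P = (5/8, 0)
2. R is the centroid of triangle FPL ⇒ R = (-11/24, 0)
3. S is the centroid of triangle LRP ⇒ S = (-11/18, -1/3)
4. T is the midpoint of RH ⇒ T = (-11/48, 0)
through T parallel to SR: direction (11/72, 1/3); meets WS at B = (-451/1260, -59/210)
B = W + t·(S−W) with t = 59/70

t = 59/70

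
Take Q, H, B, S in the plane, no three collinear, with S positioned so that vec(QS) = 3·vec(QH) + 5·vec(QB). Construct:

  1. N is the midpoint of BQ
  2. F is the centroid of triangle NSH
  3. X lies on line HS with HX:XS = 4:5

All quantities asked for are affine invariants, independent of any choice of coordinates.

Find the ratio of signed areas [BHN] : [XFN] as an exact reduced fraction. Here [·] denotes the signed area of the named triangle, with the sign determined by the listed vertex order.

Work in coordinates with Q = (0, 0), H = (1, 0), B = (0, 1), S = (3, 5).
1. N is the midpoint of BQ ⇒ N = (0, 1/2)
2. F is the centroid of triangle NSH ⇒ F = (4/3, 11/6)
3. X lies on line HS with HX:XS = 4:5 ⇒ X = (17/9, 20/9)
2·[BHN] = -1/2, 2·[XFN] = 2/9
[BHN]:[XFN] = -1/2:2/9 = -9/4

[BHN]:[XFN] = -9/4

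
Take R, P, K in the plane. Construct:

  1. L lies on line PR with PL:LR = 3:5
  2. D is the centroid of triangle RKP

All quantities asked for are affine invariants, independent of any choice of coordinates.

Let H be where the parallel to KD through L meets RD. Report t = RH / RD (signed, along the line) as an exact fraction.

Assign R = (0, 0), P = (1, 0), K = (0, 1) — the answer is frame-independent, so this choice is without loss of generality.
1. L lies on line PR with PL:LR = 3:5 ⇒ L = (5/8, 0)
2. D is the centroid of triangle RKP ⇒ D = (1/3, 1/3)
through L parallel to KD: direction (1/3, -2/3); meets RD at H = (5/12, 5/12)
H = R + t·(D−R) with t = 5/4

t = 5/4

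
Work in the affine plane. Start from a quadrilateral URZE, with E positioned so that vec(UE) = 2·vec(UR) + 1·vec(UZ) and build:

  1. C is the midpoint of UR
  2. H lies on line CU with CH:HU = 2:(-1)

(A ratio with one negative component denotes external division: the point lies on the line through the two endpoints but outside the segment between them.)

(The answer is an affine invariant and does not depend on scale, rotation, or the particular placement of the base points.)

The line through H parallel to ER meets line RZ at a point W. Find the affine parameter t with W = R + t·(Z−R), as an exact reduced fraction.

Set U = (0, 0), R = (1, 0), Z = (0, 1), E = (2, 1); any affine frame gives the same invariant.
1. C is the midpoint of UR ⇒ C = (1/2, 0)
2. H lies on line CU with CH:HU = 2:(-1) ⇒ H = (-1/2, 0)
through H parallel to ER: direction (-1, -1); meets RZ at W = (1/4, 3/4)
W = R + t·(Z−R) with t = 3/4

t = 3/4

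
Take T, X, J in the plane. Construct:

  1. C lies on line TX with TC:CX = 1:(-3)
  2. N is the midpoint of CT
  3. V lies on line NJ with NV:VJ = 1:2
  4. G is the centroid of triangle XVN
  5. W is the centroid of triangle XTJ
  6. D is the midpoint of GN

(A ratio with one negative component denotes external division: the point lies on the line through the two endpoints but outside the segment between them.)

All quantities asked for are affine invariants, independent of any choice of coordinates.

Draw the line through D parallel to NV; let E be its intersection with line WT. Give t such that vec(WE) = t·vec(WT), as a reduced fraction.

Choose coordinates T = (0, 0), X = (1, 0), J = (0, 1).
1. C lies on line TX with TC:CX = 1:(-3) ⇒ C = (-1/2, 0)
2. N is the midpoint of CT ⇒ N = (-1/4, 0)
3. V lies on line NJ with NV:VJ = 1:2 ⇒ V = (-1/6, 1/3)
4. G is the centroid of triangle XVN ⇒ G = (7/36, 1/9)
5. W is the centroid of triangle XTJ ⇒ W = (1/3, 1/3)
6. D is the midpoint of GN ⇒ D = (-1/36, 1/18)
through D parallel to NV: direction (1/12, 1/3); meets WT at E = (-1/18, -1/18)
E = W + t·(T−W) with t = 7/6

t = 7/6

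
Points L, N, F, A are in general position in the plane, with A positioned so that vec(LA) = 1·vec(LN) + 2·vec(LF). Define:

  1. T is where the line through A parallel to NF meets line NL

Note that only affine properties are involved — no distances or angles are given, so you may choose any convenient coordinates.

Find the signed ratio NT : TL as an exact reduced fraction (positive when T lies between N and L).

Set L = (0, 0), N = (1, 0), F = (0, 1), A = (1, 2); any affine frame gives the same invariant.
1. T is where the line through A parallel to NF meets line NL ⇒ T = (3, 0)
T = N + t·(L−N) with t = -2, so NT:TL = t:(1−t) = -2:3

NT:TL = -2/3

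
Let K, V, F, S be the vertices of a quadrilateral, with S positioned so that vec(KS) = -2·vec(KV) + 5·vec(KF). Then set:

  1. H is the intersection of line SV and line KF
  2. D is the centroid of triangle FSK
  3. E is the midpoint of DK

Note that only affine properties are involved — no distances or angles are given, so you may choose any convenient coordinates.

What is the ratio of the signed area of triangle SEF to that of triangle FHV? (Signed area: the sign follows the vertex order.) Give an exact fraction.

[SEF]:[FHV] = -2

Set K = (0, 0), V = (1, 0), F = (0, 1), S = (-2, 5); any affine frame gives the same invariant.
1. H is the intersection of line SV and line KF ⇒ H = (0, 5/3)
2. D is the centroid of triangle FSK ⇒ D = (-2/3, 2)
3. E is the midpoint of DK ⇒ E = (-1/3, 1)
2·[SEF] = 4/3, 2·[FHV] = -2/3
[SEF]:[FHV] = 4/3:-2/3 = -2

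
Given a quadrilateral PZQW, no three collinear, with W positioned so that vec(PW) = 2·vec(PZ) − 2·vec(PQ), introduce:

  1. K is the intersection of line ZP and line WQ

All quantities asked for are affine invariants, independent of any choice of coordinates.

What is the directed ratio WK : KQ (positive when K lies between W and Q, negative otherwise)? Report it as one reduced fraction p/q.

WK:KQ = 2

Work in coordinates with P = (0, 0), Z = (1, 0), Q = (0, 1), W = (2, -2).
1. K is the intersection of line ZP and line WQ ⇒ K = (2/3, 0)
K = W + t·(Q−W) with t = 2/3, so WK:KQ = t:(1−t) = 2/3:1/3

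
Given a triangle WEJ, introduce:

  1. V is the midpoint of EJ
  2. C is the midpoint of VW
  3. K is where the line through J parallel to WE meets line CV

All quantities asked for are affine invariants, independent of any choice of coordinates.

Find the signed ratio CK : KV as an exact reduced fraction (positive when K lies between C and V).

CK:KV = -3/2

Assign W = (0, 0), E = (1, 0), J = (0, 1) — the answer is frame-independent, so this choice is without loss of generality.
1. V is the midpoint of EJ ⇒ V = (1/2, 1/2)
2. C is the midpoint of VW ⇒ C = (1/4, 1/4)
3. K is where the line through J parallel to WE meets line CV ⇒ K = (1, 1)
K = C + t·(V−C) with t = 3, so CK:KV = t:(1−t) = 3:-2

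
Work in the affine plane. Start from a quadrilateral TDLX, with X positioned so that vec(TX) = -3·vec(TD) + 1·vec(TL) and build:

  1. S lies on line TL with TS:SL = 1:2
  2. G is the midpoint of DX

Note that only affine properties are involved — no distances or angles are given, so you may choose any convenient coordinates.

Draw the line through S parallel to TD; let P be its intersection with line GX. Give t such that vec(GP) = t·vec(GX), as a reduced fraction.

t = -1/3

Choose coordinates T = (0, 0), D = (1, 0), L = (0, 1), X = (-3, 1).
1. S lies on line TL with TS:SL = 1:2 ⇒ S = (0, 1/3)
2. G is the midpoint of DX ⇒ G = (-1, 1/2)
through S parallel to TD: direction (1, 0); meets GX at P = (-1/3, 1/3)
P = G + t·(X−G) with t = -1/3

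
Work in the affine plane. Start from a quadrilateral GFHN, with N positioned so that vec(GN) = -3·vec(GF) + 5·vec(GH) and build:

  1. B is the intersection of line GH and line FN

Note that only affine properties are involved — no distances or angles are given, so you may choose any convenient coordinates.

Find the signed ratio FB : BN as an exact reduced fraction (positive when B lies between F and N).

FB:BN = 1/3

Choose coordinates G = (0, 0), F = (1, 0), H = (0, 1), N = (-3, 5).
1. B is the intersection of line GH and line FN ⇒ B = (0, 5/4)
B = F + t·(N−F) with t = 1/4, so FB:BN = t:(1−t) = 1/4:3/4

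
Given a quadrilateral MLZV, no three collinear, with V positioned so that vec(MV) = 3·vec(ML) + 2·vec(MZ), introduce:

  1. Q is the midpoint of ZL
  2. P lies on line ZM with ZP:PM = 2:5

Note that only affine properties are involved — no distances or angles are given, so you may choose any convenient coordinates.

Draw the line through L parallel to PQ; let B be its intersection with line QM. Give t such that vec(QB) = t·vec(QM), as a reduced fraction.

t = 2/5

Choose coordinates M = (0, 0), L = (1, 0), Z = (0, 1), V = (3, 2).
1. Q is the midpoint of ZL ⇒ Q = (1/2, 1/2)
2. P lies on line ZM with ZP:PM = 2:5 ⇒ P = (0, 5/7)
through L parallel to PQ: direction (1/2, -3/14); meets QM at B = (3/10, 3/10)
B = Q + t·(M−Q) with t = 2/5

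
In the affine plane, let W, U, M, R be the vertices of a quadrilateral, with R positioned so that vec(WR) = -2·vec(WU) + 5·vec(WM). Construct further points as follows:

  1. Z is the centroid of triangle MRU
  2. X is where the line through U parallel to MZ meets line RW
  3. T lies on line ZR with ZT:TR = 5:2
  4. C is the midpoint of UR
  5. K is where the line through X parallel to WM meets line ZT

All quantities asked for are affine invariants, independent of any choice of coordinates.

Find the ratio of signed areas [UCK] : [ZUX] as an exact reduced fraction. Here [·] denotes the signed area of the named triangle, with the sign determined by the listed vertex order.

[UCK]:[ZUX] = -4/25

Work in coordinates with W = (0, 0), U = (1, 0), M = (0, 1), R = (-2, 5).
1. Z is the centroid of triangle MRU ⇒ Z = (-1/3, 2)
2. X is where the line through U parallel to MZ meets line RW ⇒ X = (6, -15)
3. T lies on line ZR with ZT:TR = 5:2 ⇒ T = (-32/21, 29/7)
4. C is the midpoint of UR ⇒ C = (-1/2, 5/2)
5. K is where the line through X parallel to WM meets line ZT ⇒ K = (6, -47/5)
2·[UCK] = 8/5, 2·[ZUX] = -10
[UCK]:[ZUX] = 8/5:-10 = -4/25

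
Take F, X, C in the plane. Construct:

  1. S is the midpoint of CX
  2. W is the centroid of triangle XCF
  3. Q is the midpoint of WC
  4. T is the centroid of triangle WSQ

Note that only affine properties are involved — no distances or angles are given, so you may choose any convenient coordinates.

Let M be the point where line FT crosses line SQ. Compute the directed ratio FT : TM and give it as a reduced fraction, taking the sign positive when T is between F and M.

Assign F = (0, 0), X = (1, 0), C = (0, 1) — the answer is frame-independent, so this choice is without loss of generality.
1. S is the midpoint of CX ⇒ S = (1/2, 1/2)
2. W is the centroid of triangle XCF ⇒ W = (1/3, 1/3)
3. Q is the midpoint of WC ⇒ Q = (1/6, 2/3)
4. T is the centroid of triangle WSQ ⇒ T = (1/3, 1/2)
line FT meets SQ at M = (3/8, 9/16)
T = F + t·(M−F) with t = 8/9, so FT:TM = 8/9:1/9

FT:TM = 8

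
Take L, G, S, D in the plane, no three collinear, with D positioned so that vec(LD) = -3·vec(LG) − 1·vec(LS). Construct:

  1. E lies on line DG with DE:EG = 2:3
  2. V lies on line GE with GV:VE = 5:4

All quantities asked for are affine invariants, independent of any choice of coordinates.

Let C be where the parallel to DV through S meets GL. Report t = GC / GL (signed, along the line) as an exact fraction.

Assign L = (0, 0), G = (1, 0), S = (0, 1), D = (-3, -1) — the answer is frame-independent, so this choice is without loss of generality.
1. E lies on line DG with DE:EG = 2:3 ⇒ E = (-7/5, -3/5)
2. V lies on line GE with GV:VE = 5:4 ⇒ V = (-1/3, -1/3)
through S parallel to DV: direction (8/3, 2/3); meets GL at C = (-4, 0)
C = G + t·(L−G) with t = 5

t = 5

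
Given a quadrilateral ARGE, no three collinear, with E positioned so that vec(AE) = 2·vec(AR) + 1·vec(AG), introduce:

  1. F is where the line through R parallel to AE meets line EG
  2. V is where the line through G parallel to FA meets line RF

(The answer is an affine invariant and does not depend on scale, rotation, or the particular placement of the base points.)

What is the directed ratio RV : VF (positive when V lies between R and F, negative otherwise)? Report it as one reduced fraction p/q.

Set A = (0, 0), R = (1, 0), G = (0, 1), E = (2, 1); any affine frame gives the same invariant.
1. F is where the line through R parallel to AE meets line EG ⇒ F = (3, 1)
2. V is where the line through G parallel to FA meets line RF ⇒ V = (9, 4)
V = R + t·(F−R) with t = 4, so RV:VF = t:(1−t) = 4:-3

RV:VF = -4/3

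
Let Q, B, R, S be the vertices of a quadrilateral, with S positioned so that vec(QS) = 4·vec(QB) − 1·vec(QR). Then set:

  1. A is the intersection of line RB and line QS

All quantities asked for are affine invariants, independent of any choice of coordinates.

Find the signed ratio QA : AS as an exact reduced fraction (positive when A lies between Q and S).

QA:AS = 1/2

Assign Q = (0, 0), B = (1, 0), R = (0, 1), S = (4, -1) — the answer is frame-independent, so this choice is without loss of generality.
1. A is the intersection of line RB and line QS ⇒ A = (4/3, -1/3)
A = Q + t·(S−Q) with t = 1/3, so QA:AS = t:(1−t) = 1/3:2/3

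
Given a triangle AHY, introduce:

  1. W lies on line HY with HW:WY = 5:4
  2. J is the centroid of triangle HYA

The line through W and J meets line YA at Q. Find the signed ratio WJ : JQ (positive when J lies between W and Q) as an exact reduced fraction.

Choose coordinates A = (0, 0), H = (1, 0), Y = (0, 1).
1. W lies on line HY with HW:WY = 5:4 ⇒ W = (4/9, 5/9)
2. J is the centroid of triangle HYA ⇒ J = (1/3, 1/3)
line WJ meets YA at Q = (0, -1/3)
J = W + t·(Q−W) with t = 1/4, so WJ:JQ = 1/4:3/4

WJ:JQ = 1/3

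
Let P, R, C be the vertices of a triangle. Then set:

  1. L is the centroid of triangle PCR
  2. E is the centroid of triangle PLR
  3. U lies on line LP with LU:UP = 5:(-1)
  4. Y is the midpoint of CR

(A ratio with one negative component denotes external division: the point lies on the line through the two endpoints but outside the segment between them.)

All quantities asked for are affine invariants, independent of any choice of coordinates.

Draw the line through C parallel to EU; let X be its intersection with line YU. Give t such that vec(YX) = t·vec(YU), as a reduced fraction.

t = -13/7

Set P = (0, 0), R = (1, 0), C = (0, 1); any affine frame gives the same invariant.
1. L is the centroid of triangle PCR ⇒ L = (1/3, 1/3)
2. E is the centroid of triangle PLR ⇒ E = (4/9, 1/9)
3. U lies on line LP with LU:UP = 5:(-1) ⇒ U = (-1/12, -1/12)
4. Y is the midpoint of CR ⇒ Y = (1/2, 1/2)
through C parallel to EU: direction (-19/36, -7/36); meets YU at X = (19/12, 19/12)
X = Y + t·(U−Y) with t = -13/7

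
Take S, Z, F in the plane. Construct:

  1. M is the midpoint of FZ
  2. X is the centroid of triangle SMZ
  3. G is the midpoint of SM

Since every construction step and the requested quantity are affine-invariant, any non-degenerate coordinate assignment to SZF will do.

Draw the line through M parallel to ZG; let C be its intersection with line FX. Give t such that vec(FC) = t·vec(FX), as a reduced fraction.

Choose coordinates S = (0, 0), Z = (1, 0), F = (0, 1).
1. M is the midpoint of FZ ⇒ M = (1/2, 1/2)
2. X is the centroid of triangle SMZ ⇒ X = (1/2, 1/6)
3. G is the midpoint of SM ⇒ G = (1/4, 1/4)
through M parallel to ZG: direction (-3/4, 1/4); meets FX at C = (1/4, 7/12)
C = F + t·(X−F) with t = 1/2

t = 1/2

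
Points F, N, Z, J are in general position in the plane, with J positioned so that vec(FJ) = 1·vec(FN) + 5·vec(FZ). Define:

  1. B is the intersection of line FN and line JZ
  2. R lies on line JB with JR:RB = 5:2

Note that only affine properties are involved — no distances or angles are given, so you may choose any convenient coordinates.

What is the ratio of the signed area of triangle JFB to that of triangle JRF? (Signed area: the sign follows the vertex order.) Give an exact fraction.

Assign F = (0, 0), N = (1, 0), Z = (0, 1), J = (1, 5) — the answer is frame-independent, so this choice is without loss of generality.
1. B is the intersection of line FN and line JZ ⇒ B = (-1/4, 0)
2. R lies on line JB with JR:RB = 5:2 ⇒ R = (3/28, 10/7)
2·[JFB] = -5/4, 2·[JRF] = 25/28
[JFB]:[JRF] = -5/4:25/28 = -7/5

[JFB]:[JRF] = -7/5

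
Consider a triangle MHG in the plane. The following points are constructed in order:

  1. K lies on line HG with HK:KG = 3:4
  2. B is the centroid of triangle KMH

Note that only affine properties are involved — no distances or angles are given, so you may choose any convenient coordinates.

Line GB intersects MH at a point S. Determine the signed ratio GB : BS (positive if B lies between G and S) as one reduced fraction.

Set M = (0, 0), H = (1, 0), G = (0, 1); any affine frame gives the same invariant.
1. K lies on line HG with HK:KG = 3:4 ⇒ K = (4/7, 3/7)
2. B is the centroid of triangle KMH ⇒ B = (11/21, 1/7)
line GB meets MH at S = (11/18, 0)
B = G + t·(S−G) with t = 6/7, so GB:BS = 6/7:1/7

GB:BS = 6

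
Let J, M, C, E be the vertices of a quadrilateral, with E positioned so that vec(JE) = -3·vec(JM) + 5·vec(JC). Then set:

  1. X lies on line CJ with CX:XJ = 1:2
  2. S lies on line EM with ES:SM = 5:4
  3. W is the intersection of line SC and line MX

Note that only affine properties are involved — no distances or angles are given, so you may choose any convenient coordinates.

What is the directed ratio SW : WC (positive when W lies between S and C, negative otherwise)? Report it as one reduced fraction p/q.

SW:WC = -28/9

Assign J = (0, 0), M = (1, 0), C = (0, 1), E = (-3, 5) — the answer is frame-independent, so this choice is without loss of generality.
1. X lies on line CJ with CX:XJ = 1:2 ⇒ X = (0, 2/3)
2. S lies on line EM with ES:SM = 5:4 ⇒ S = (-7/9, 20/9)
3. W is the intersection of line SC and line MX ⇒ W = (7/19, 8/19)
W = S + t·(C−S) with t = 28/19, so SW:WC = t:(1−t) = 28/19:-9/19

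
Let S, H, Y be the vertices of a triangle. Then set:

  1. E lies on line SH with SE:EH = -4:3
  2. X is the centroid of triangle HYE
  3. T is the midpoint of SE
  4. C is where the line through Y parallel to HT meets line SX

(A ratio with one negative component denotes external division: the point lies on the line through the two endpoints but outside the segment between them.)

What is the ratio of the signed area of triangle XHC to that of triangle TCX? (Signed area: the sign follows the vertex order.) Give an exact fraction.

[XHC]:[TCX] = 1/2

Work in coordinates with S = (0, 0), H = (1, 0), Y = (0, 1).
1. E lies on line SH with SE:EH = -4:3 ⇒ E = (4, 0)
2. X is the centroid of triangle HYE ⇒ X = (5/3, 1/3)
3. T is the midpoint of SE ⇒ T = (2, 0)
4. C is where the line through Y parallel to HT meets line SX ⇒ C = (5, 1)
2·[XHC] = 2/3, 2·[TCX] = 4/3
[XHC]:[TCX] = 2/3:4/3 = 1/2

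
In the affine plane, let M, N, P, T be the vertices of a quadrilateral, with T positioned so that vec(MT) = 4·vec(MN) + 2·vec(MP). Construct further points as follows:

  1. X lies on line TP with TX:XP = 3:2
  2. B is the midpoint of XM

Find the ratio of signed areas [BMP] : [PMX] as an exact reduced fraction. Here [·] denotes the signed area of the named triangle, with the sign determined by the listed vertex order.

Work in coordinates with M = (0, 0), N = (1, 0), P = (0, 1), T = (4, 2).
1. X lies on line TP with TX:XP = 3:2 ⇒ X = (8/5, 7/5)
2. B is the midpoint of XM ⇒ B = (4/5, 7/10)
2·[BMP] = -4/5, 2·[PMX] = 8/5
[BMP]:[PMX] = -4/5:8/5 = -1/2

[BMP]:[PMX] = -1/2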